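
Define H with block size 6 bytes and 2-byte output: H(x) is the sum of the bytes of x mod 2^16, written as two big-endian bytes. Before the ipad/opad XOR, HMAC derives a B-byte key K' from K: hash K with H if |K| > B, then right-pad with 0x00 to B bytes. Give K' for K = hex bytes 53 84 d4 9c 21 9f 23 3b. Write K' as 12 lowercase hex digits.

|K| = 8 > B = 6, so first hash the key.
H(K): sum = 83+132+212+156+33+159+35+59 = 869 → 03 65.
Zero-pad H(K) = 03 65 to 6 bytes: K' = 03 65 00 00 00 00.

036500000000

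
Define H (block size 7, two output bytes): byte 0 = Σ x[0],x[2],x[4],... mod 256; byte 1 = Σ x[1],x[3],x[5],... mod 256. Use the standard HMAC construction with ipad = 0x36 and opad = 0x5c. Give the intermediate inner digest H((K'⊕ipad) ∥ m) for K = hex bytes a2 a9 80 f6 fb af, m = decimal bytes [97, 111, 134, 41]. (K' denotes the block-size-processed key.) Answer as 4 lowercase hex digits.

Key hex bytes a2 a9 80 f6 fb af is 6 bytes ≤ B = 7; zero-pad to 7 bytes: K' = a2 a9 80 f6 fb af 00.
K' ⊕ ipad = 94 9f b6 c0 cd 99 36.
Inner input = 94 9f b6 c0 cd 99 36 ∥ 61 6f 86 29.
Inner hash: even-index sum = 741 mod 256 = 229; odd-index sum = 735 mod 256 = 223 → e5 df.

e5df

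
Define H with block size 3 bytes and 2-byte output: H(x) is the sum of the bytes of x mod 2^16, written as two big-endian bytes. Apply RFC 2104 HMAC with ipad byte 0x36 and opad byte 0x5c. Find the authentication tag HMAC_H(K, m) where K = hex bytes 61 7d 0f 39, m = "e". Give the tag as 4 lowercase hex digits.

0215

Key hex bytes 61 7d 0f 39 is 4 bytes > B = 3, so hash it first: H(key) = 01 26, then zero-pad to 3 bytes: K' = 01 26 00.
K' ⊕ ipad = 37 10 36.  K' ⊕ opad = 5d 7a 5c.
Inner input = (K'⊕ipad) ∥ m = 37 10 36 ∥ 65.
Inner hash: sum = 55+16+54+101 = 226 → 00 e2.
Outer input = (K'⊕opad) ∥ inner = 5d 7a 5c ∥ 00 e2.
Outer hash (tag): sum = 93+122+92+0+226 = 533 → 02 15.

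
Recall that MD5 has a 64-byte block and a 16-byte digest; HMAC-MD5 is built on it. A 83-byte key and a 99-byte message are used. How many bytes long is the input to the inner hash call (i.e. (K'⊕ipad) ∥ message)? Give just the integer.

Key is 83 > 64 bytes, so it is hashed to 16 bytes then zero-padded to 64: |K'| = 64.
Inner input = (K'⊕ipad) ∥ m → 64 + 99 = 163 bytes.

163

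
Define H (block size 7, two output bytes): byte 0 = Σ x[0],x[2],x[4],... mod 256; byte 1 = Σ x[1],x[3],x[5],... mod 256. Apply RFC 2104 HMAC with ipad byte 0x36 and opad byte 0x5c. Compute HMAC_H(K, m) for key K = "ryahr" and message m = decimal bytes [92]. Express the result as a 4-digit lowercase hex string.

34ca

Key "ryahr" = 72 79 61 68 72 is 5 bytes ≤ B = 7; zero-pad to 7 bytes: K' = 72 79 61 68 72 00 00.
K' ⊕ ipad = 44 4f 57 5e 44 36 36.  K' ⊕ opad = 2e 25 3d 34 2e 5c 5c.
Inner input = (K'⊕ipad) ∥ m = 44 4f 57 5e 44 36 36 ∥ 5c.
Inner hash: even-index sum = 277 mod 256 = 21; odd-index sum = 319 mod 256 = 63 → 15 3f.
Outer input = (K'⊕opad) ∥ inner = 2e 25 3d 34 2e 5c 5c ∥ 15 3f.
Outer hash (tag): even-index sum = 308 mod 256 = 52; odd-index sum = 202 mod 256 = 202 → 34 ca.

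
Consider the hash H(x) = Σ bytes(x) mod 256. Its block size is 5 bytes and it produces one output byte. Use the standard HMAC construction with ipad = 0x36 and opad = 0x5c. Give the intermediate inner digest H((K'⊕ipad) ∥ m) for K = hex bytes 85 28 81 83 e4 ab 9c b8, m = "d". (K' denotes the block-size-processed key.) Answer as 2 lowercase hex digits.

Key hex bytes 85 28 81 83 e4 ab 9c b8 is 8 bytes > B = 5, so hash it first: H(key) = 94, then zero-pad to 5 bytes: K' = 94 00 00 00 00.
K' ⊕ ipad = a2 36 36 36 36.
Inner input = a2 36 36 36 36 ∥ 64.
Inner hash: sum = 162+54+54+54+54+100 = 478; mod 256 = 222 → de.

de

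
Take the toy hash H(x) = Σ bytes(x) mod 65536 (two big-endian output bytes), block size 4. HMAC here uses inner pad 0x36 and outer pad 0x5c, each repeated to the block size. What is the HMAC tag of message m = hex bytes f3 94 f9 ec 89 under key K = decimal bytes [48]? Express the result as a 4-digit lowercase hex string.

0221

Key decimal bytes [48] = 30 is 1 byte ≤ B = 4; zero-pad to 4 bytes: K' = 30 00 00 00.
K' ⊕ ipad = 06 36 36 36.  K' ⊕ opad = 6c 5c 5c 5c.
Inner input = (K'⊕ipad) ∥ m = 06 36 36 36 ∥ f3 94 f9 ec 89.
Inner hash: sum = 6+54+54+54+243+148+249+236+137 = 1181 → 04 9d.
Outer input = (K'⊕opad) ∥ inner = 6c 5c 5c 5c ∥ 04 9d.
Outer hash (tag): sum = 108+92+92+92+4+157 = 545 → 02 21.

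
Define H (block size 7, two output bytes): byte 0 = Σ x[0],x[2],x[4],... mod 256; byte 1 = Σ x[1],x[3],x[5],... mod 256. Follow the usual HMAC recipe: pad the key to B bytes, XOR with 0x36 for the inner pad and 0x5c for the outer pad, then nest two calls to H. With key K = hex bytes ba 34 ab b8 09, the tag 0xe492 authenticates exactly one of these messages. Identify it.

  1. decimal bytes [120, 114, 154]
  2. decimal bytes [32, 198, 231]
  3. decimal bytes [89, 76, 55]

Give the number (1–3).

Key hex bytes ba 34 ab b8 09 is 5 bytes ≤ B = 7; zero-pad to 7 bytes: K' = ba 34 ab b8 09 00 00.
K' ⊕ ipad = 8c 02 9d 8e 3f 36 36; K' ⊕ opad = e6 68 f7 e4 55 5c 5c.
m1: inner = H(8c 02 9d 8e 3f 36 36 78 72 9a) = 10 d8; tag = H(e6 68 f7 e4 55 5c 5c 10 d8) = 66b8
m2: inner = H(8c 02 9d 8e 3f 36 36 20 c6 e7) = 64 cd; tag = H(e6 68 f7 e4 55 5c 5c 64 cd) = 5b0c
m3: inner = H(8c 02 9d 8e 3f 36 36 59 4c 37) = ea 56; tag = H(e6 68 f7 e4 55 5c 5c ea 56) = e492 ← matches

3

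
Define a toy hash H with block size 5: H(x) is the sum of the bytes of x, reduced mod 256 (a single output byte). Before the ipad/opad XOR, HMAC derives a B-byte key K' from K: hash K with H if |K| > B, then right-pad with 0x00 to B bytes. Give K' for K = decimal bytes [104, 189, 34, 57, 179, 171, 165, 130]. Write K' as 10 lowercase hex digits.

0500000000

|K| = 8 > B = 5, so first hash the key.
H(K): sum = 104+189+34+57+179+171+165+130 = 1029; mod 256 = 5 → 05.
Zero-pad H(K) = 05 to 5 bytes: K' = 05 00 00 00 00.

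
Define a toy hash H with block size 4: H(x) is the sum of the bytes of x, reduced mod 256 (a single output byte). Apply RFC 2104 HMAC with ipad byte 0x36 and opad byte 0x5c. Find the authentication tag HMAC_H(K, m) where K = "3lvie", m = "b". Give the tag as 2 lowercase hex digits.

ac

Key "3lvie" = 33 6c 76 69 65 is 5 bytes > B = 4, so hash it first: H(key) = e3, then zero-pad to 4 bytes: K' = e3 00 00 00.
K' ⊕ ipad = d5 36 36 36.  K' ⊕ opad = bf 5c 5c 5c.
Inner input = (K'⊕ipad) ∥ m = d5 36 36 36 ∥ 62.
Inner hash: sum = 213+54+54+54+98 = 473; mod 256 = 217 → d9.
Outer input = (K'⊕opad) ∥ inner = bf 5c 5c 5c ∥ d9.
Outer hash (tag): sum = 191+92+92+92+217 = 684; mod 256 = 172 → ac.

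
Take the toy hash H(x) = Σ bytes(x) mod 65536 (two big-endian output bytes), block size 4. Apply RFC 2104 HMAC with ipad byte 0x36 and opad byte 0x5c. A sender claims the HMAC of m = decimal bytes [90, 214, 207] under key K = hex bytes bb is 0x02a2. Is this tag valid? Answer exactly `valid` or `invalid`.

Key hex bytes bb is 1 byte ≤ B = 4; zero-pad to 4 bytes: K' = bb 00 00 00.
K' ⊕ ipad = 8d 36 36 36; K' ⊕ opad = e7 5c 5c 5c.
Inner hash: sum = 141+54+54+54+90+214+207 = 814 → 03 2e.
Outer hash (recomputed tag): sum = 231+92+92+92+3+46 = 556 → 02 2c.
Recomputed tag = 022c; claimed = 02a2 → mismatch.

invalid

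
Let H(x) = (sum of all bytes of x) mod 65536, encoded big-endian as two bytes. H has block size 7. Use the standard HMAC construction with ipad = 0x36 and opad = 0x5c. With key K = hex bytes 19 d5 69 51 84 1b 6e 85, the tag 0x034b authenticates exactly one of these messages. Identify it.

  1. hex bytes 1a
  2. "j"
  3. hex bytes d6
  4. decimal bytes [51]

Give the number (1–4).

Key hex bytes 19 d5 69 51 84 1b 6e 85 is 8 bytes > B = 7, so hash it first: H(key) = 03 3a, then zero-pad to 7 bytes: K' = 03 3a 00 00 00 00 00.
K' ⊕ ipad = 35 0c 36 36 36 36 36; K' ⊕ opad = 5f 66 5c 5c 5c 5c 5c.
m1: inner = H(35 0c 36 36 36 36 36 1a) = 01 69; tag = H(5f 66 5c 5c 5c 5c 5c 01 69) = 02fb
m2: inner = H(35 0c 36 36 36 36 36 6a) = 01 b9; tag = H(5f 66 5c 5c 5c 5c 5c 01 b9) = 034b ← matches
m3: inner = H(35 0c 36 36 36 36 36 d6) = 02 25; tag = H(5f 66 5c 5c 5c 5c 5c 02 25) = 02b8
m4: inner = H(35 0c 36 36 36 36 36 33) = 01 82; tag = H(5f 66 5c 5c 5c 5c 5c 01 82) = 0314

2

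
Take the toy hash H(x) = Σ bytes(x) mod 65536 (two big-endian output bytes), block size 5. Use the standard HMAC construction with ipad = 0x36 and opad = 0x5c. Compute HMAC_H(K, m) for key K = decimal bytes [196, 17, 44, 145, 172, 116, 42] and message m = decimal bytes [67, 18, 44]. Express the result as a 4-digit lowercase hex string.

Key decimal bytes [196, 17, 44, 145, 172, 116, 42] = c4 11 2c 91 ac 74 2a is 7 bytes > B = 5, so hash it first: H(key) = 02 dc, then zero-pad to 5 bytes: K' = 02 dc 00 00 00.
K' ⊕ ipad = 34 ea 36 36 36.  K' ⊕ opad = 5e 80 5c 5c 5c.
Inner input = (K'⊕ipad) ∥ m = 34 ea 36 36 36 ∥ 43 12 2c.
Inner hash: sum = 52+234+54+54+54+67+18+44 = 577 → 02 41.
Outer input = (K'⊕opad) ∥ inner = 5e 80 5c 5c 5c ∥ 02 41.
Outer hash (tag): sum = 94+128+92+92+92+2+65 = 565 → 02 35.

0235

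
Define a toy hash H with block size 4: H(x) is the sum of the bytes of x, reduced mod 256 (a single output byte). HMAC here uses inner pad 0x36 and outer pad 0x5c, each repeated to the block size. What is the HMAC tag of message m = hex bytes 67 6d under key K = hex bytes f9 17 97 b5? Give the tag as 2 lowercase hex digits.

Key hex bytes f9 17 97 b5 is exactly B = 4 bytes: K' = f9 17 97 b5.
K' ⊕ ipad = cf 21 a1 83.  K' ⊕ opad = a5 4b cb e9.
Inner input = (K'⊕ipad) ∥ m = cf 21 a1 83 ∥ 67 6d.
Inner hash: sum = 207+33+161+131+103+109 = 744; mod 256 = 232 → e8.
Outer input = (K'⊕opad) ∥ inner = a5 4b cb e9 ∥ e8.
Outer hash (tag): sum = 165+75+203+233+232 = 908; mod 256 = 140 → 8c.

8c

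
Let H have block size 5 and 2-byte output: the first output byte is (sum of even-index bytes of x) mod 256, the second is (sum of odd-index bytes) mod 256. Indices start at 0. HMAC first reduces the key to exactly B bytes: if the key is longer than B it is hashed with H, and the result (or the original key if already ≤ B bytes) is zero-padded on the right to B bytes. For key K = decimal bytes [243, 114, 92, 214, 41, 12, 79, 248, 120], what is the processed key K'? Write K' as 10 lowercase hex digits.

|K| = 9 > B = 5, so first hash the key.
H(K): even-index sum = 575 mod 256 = 63; odd-index sum = 588 mod 256 = 76 → 3f 4c.
Zero-pad H(K) = 3f 4c to 5 bytes: K' = 3f 4c 00 00 00.

3f4c000000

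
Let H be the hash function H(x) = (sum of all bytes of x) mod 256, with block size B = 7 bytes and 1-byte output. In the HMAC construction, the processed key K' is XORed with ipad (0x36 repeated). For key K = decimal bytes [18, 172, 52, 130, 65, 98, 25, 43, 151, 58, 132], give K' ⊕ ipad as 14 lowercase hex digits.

86363636363636

Key decimal bytes [18, 172, 52, 130, 65, 98, 25, 43, 151, 58, 132] = 12 ac 34 82 41 62 19 2b 97 3a 84 is 11 bytes > B = 7, so hash it first: H(key) = b0, then zero-pad to 7 bytes: K' = b0 00 00 00 00 00 00.
XOR each byte with 0x36: b0⊕36=86, 00⊕36=36, 00⊕36=36, 00⊕36=36, 00⊕36=36, 00⊕36=36, 00⊕36=36.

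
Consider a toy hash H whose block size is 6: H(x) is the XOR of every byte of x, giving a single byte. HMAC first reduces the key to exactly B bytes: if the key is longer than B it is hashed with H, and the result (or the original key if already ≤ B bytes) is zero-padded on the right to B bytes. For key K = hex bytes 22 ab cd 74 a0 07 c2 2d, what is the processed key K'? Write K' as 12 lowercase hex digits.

780000000000

|K| = 8 > B = 6, so first hash the key.
H(K): XOR 22⊕ab⊕cd⊕74⊕a0⊕07⊕c2⊕2d = 78.
Zero-pad H(K) = 78 to 6 bytes: K' = 78 00 00 00 00 00.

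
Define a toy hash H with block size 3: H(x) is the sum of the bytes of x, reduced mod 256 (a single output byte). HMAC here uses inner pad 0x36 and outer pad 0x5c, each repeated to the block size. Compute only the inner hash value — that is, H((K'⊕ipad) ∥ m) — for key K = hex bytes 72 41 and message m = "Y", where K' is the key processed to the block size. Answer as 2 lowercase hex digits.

4a

Key hex bytes 72 41 is 2 bytes ≤ B = 3; zero-pad to 3 bytes: K' = 72 41 00.
K' ⊕ ipad = 44 77 36.
Inner input = 44 77 36 ∥ 59.
Inner hash: sum = 68+119+54+89 = 330; mod 256 = 74 → 4a.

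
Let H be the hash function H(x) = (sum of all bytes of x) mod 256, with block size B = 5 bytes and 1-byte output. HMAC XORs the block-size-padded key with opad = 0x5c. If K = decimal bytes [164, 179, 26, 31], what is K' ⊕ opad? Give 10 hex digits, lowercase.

Key decimal bytes [164, 179, 26, 31] = a4 b3 1a 1f is 4 bytes ≤ B = 5; zero-pad to 5 bytes: K' = a4 b3 1a 1f 00.
XOR each byte with 0x5c: a4⊕5c=f8, b3⊕5c=ef, 1a⊕5c=46, 1f⊕5c=43, 00⊕5c=5c.

f8ef46435c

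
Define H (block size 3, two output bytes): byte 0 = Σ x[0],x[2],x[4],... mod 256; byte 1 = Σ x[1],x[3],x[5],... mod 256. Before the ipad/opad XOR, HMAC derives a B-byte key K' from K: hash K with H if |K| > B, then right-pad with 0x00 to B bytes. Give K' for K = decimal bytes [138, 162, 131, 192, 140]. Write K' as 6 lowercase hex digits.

996200

|K| = 5 > B = 3, so first hash the key.
H(K): even-index sum = 409 mod 256 = 153; odd-index sum = 354 mod 256 = 98 → 99 62.
Zero-pad H(K) = 99 62 to 3 bytes: K' = 99 62 00.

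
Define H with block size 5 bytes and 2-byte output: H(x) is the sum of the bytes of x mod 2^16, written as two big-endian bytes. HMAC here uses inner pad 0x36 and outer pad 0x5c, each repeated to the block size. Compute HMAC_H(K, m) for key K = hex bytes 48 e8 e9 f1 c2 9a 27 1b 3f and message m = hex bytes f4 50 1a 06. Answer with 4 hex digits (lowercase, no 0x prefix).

Key hex bytes 48 e8 e9 f1 c2 9a 27 1b 3f is 9 bytes > B = 5, so hash it first: H(key) = 04 e7, then zero-pad to 5 bytes: K' = 04 e7 00 00 00.
K' ⊕ ipad = 32 d1 36 36 36.  K' ⊕ opad = 58 bb 5c 5c 5c.
Inner input = (K'⊕ipad) ∥ m = 32 d1 36 36 36 ∥ f4 50 1a 06.
Inner hash: sum = 50+209+54+54+54+244+80+26+6 = 777 → 03 09.
Outer input = (K'⊕opad) ∥ inner = 58 bb 5c 5c 5c ∥ 03 09.
Outer hash (tag): sum = 88+187+92+92+92+3+9 = 563 → 02 33.

0233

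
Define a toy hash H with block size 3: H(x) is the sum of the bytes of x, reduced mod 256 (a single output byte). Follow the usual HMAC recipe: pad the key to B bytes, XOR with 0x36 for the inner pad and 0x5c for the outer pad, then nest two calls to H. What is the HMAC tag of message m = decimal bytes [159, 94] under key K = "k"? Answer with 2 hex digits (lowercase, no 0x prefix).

Key "k" = 6b is 1 byte ≤ B = 3; zero-pad to 3 bytes: K' = 6b 00 00.
K' ⊕ ipad = 5d 36 36.  K' ⊕ opad = 37 5c 5c.
Inner input = (K'⊕ipad) ∥ m = 5d 36 36 ∥ 9f 5e.
Inner hash: sum = 93+54+54+159+94 = 454; mod 256 = 198 → c6.
Outer input = (K'⊕opad) ∥ inner = 37 5c 5c ∥ c6.
Outer hash (tag): sum = 55+92+92+198 = 437; mod 256 = 181 → b5.

b5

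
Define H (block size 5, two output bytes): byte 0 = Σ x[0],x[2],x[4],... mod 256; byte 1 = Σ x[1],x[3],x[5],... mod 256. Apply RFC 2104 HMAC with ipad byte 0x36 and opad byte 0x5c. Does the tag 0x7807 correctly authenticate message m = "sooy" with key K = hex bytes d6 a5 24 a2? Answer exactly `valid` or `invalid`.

Key hex bytes d6 a5 24 a2 is 4 bytes ≤ B = 5; zero-pad to 5 bytes: K' = d6 a5 24 a2 00.
K' ⊕ ipad = e0 93 12 94 36; K' ⊕ opad = 8a f9 78 fe 5c.
Inner hash: even-index sum = 528 mod 256 = 16; odd-index sum = 521 mod 256 = 9 → 10 09.
Outer hash (recomputed tag): even-index sum = 359 mod 256 = 103; odd-index sum = 519 mod 256 = 7 → 67 07.
Recomputed tag = 6707; claimed = 7807 → mismatch.

invalid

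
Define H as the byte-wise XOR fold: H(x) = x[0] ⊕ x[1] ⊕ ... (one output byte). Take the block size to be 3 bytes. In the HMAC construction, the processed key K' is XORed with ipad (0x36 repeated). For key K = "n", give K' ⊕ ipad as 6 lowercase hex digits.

Key "n" = 6e is 1 byte ≤ B = 3; zero-pad to 3 bytes: K' = 6e 00 00.
XOR each byte with 0x36: 6e⊕36=58, 00⊕36=36, 00⊕36=36.

583636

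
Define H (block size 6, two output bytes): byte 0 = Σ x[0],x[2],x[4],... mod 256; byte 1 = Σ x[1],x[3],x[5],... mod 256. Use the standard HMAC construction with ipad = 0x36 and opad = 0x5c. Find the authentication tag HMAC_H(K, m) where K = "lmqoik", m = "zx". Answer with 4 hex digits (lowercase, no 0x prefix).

0c24

Key "lmqoik" = 6c 6d 71 6f 69 6b is exactly B = 6 bytes: K' = 6c 6d 71 6f 69 6b.
K' ⊕ ipad = 5a 5b 47 59 5f 5d.  K' ⊕ opad = 30 31 2d 33 35 37.
Inner input = (K'⊕ipad) ∥ m = 5a 5b 47 59 5f 5d ∥ 7a 78.
Inner hash: even-index sum = 378 mod 256 = 122; odd-index sum = 393 mod 256 = 137 → 7a 89.
Outer input = (K'⊕opad) ∥ inner = 30 31 2d 33 35 37 ∥ 7a 89.
Outer hash (tag): even-index sum = 268 mod 256 = 12; odd-index sum = 292 mod 256 = 36 → 0c 24.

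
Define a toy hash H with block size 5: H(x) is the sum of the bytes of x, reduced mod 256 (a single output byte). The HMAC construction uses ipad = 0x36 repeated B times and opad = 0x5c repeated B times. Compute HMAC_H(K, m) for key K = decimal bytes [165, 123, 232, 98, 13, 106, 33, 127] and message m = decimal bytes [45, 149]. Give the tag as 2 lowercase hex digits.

Key decimal bytes [165, 123, 232, 98, 13, 106, 33, 127] = a5 7b e8 62 0d 6a 21 7f is 8 bytes > B = 5, so hash it first: H(key) = 81, then zero-pad to 5 bytes: K' = 81 00 00 00 00.
K' ⊕ ipad = b7 36 36 36 36.  K' ⊕ opad = dd 5c 5c 5c 5c.
Inner input = (K'⊕ipad) ∥ m = b7 36 36 36 36 ∥ 2d 95.
Inner hash: sum = 183+54+54+54+54+45+149 = 593; mod 256 = 81 → 51.
Outer input = (K'⊕opad) ∥ inner = dd 5c 5c 5c 5c ∥ 51.
Outer hash (tag): sum = 221+92+92+92+92+81 = 670; mod 256 = 158 → 9e.

9e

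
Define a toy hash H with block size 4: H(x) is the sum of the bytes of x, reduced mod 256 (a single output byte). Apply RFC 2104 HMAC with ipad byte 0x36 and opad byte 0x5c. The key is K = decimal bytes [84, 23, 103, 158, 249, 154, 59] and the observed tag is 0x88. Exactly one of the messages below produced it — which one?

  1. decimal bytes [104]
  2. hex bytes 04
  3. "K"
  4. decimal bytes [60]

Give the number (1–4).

Key decimal bytes [84, 23, 103, 158, 249, 154, 59] = 54 17 67 9e f9 9a 3b is 7 bytes > B = 4, so hash it first: H(key) = 3e, then zero-pad to 4 bytes: K' = 3e 00 00 00.
K' ⊕ ipad = 08 36 36 36; K' ⊕ opad = 62 5c 5c 5c.
m1: inner = H(08 36 36 36 68) = 12; tag = H(62 5c 5c 5c 12) = 88 ← matches
m2: inner = H(08 36 36 36 04) = ae; tag = H(62 5c 5c 5c ae) = 24
m3: inner = H(08 36 36 36 4b) = f5; tag = H(62 5c 5c 5c f5) = 6b
m4: inner = H(08 36 36 36 3c) = e6; tag = H(62 5c 5c 5c e6) = 5c

1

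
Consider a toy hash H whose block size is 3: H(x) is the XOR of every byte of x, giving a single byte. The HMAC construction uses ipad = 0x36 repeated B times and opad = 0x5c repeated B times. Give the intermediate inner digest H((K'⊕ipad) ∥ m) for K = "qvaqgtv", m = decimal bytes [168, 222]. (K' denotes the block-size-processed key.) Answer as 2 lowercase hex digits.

Key "qvaqgtv" = 71 76 61 71 67 74 76 is 7 bytes > B = 3, so hash it first: H(key) = 72, then zero-pad to 3 bytes: K' = 72 00 00.
K' ⊕ ipad = 44 36 36.
Inner input = 44 36 36 ∥ a8 de.
Inner hash: XOR 44⊕36⊕36⊕a8⊕de = 32.

32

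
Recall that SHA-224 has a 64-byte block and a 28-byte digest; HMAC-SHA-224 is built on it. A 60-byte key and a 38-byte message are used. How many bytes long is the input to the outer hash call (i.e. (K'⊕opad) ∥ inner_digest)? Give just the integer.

Key is 60 ≤ 64 bytes, zero-padded: |K'| = 64.
Outer input = (K'⊕opad) ∥ H(inner) → 64 + 28 = 92 bytes.

92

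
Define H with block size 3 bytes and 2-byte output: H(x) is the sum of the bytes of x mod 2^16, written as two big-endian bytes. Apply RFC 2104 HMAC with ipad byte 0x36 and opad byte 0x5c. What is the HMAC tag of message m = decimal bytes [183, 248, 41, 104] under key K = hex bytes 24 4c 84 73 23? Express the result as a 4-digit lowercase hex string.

01fb

Key hex bytes 24 4c 84 73 23 is 5 bytes > B = 3, so hash it first: H(key) = 01 8a, then zero-pad to 3 bytes: K' = 01 8a 00.
K' ⊕ ipad = 37 bc 36.  K' ⊕ opad = 5d d6 5c.
Inner input = (K'⊕ipad) ∥ m = 37 bc 36 ∥ b7 f8 29 68.
Inner hash: sum = 55+188+54+183+248+41+104 = 873 → 03 69.
Outer input = (K'⊕opad) ∥ inner = 5d d6 5c ∥ 03 69.
Outer hash (tag): sum = 93+214+92+3+105 = 507 → 01 fb.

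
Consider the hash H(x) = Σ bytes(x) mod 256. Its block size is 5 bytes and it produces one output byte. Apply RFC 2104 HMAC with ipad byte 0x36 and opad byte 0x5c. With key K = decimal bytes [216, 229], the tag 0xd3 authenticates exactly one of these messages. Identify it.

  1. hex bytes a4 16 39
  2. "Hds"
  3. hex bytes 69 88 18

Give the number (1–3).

Key decimal bytes [216, 229] = d8 e5 is 2 bytes ≤ B = 5; zero-pad to 5 bytes: K' = d8 e5 00 00 00.
K' ⊕ ipad = ee d3 36 36 36; K' ⊕ opad = 84 b9 5c 5c 5c.
m1: inner = H(ee d3 36 36 36 a4 16 39) = 56; tag = H(84 b9 5c 5c 5c 56) = a7
m2: inner = H(ee d3 36 36 36 48 64 73) = 82; tag = H(84 b9 5c 5c 5c 82) = d3 ← matches
m3: inner = H(ee d3 36 36 36 69 88 18) = 6c; tag = H(84 b9 5c 5c 5c 6c) = bd

2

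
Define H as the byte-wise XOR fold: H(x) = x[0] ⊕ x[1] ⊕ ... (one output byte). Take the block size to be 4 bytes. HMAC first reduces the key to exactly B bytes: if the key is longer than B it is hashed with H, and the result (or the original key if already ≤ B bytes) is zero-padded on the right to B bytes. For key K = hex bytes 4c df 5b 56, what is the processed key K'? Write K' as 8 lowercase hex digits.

Key hex bytes 4c df 5b 56 is exactly B = 4 bytes: K' = 4c df 5b 56.

4cdf5b56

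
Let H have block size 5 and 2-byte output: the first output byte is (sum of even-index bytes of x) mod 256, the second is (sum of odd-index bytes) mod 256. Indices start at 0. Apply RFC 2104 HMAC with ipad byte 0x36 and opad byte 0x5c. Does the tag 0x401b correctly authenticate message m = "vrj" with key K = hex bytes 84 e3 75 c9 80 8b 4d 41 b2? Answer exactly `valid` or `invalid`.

Key hex bytes 84 e3 75 c9 80 8b 4d 41 b2 is 9 bytes > B = 5, so hash it first: H(key) = 78 78, then zero-pad to 5 bytes: K' = 78 78 00 00 00.
K' ⊕ ipad = 4e 4e 36 36 36; K' ⊕ opad = 24 24 5c 5c 5c.
Inner hash: even-index sum = 300 mod 256 = 44; odd-index sum = 356 mod 256 = 100 → 2c 64.
Outer hash (recomputed tag): even-index sum = 320 mod 256 = 64; odd-index sum = 172 mod 256 = 172 → 40 ac.
Recomputed tag = 40ac; claimed = 401b → mismatch.

invalid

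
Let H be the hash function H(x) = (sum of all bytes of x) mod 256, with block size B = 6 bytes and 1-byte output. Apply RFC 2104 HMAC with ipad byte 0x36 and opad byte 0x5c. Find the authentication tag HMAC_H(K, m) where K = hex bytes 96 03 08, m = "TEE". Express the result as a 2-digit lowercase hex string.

24

Key hex bytes 96 03 08 is 3 bytes ≤ B = 6; zero-pad to 6 bytes: K' = 96 03 08 00 00 00.
K' ⊕ ipad = a0 35 3e 36 36 36.  K' ⊕ opad = ca 5f 54 5c 5c 5c.
Inner input = (K'⊕ipad) ∥ m = a0 35 3e 36 36 36 ∥ 54 45 45.
Inner hash: sum = 160+53+62+54+54+54+84+69+69 = 659; mod 256 = 147 → 93.
Outer input = (K'⊕opad) ∥ inner = ca 5f 54 5c 5c 5c ∥ 93.
Outer hash (tag): sum = 202+95+84+92+92+92+147 = 804; mod 256 = 36 → 24.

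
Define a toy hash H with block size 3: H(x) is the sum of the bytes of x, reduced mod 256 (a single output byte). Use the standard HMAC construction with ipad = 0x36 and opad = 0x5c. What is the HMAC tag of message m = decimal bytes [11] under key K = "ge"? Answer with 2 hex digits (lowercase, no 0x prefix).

b5

Key "ge" = 67 65 is 2 bytes ≤ B = 3; zero-pad to 3 bytes: K' = 67 65 00.
K' ⊕ ipad = 51 53 36.  K' ⊕ opad = 3b 39 5c.
Inner input = (K'⊕ipad) ∥ m = 51 53 36 ∥ 0b.
Inner hash: sum = 81+83+54+11 = 229 → e5.
Outer input = (K'⊕opad) ∥ inner = 3b 39 5c ∥ e5.
Outer hash (tag): sum = 59+57+92+229 = 437; mod 256 = 181 → b5.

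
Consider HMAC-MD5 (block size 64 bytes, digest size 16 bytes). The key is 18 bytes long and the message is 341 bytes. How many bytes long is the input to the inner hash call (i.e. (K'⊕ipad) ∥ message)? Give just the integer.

Key is 18 ≤ 64 bytes, zero-padded: |K'| = 64.
Inner input = (K'⊕ipad) ∥ m → 64 + 341 = 405 bytes.

405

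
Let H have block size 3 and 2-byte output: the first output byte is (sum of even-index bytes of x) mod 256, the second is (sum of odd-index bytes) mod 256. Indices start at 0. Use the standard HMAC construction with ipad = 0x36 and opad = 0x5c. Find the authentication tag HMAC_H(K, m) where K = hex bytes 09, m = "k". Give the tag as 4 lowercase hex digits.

Key hex bytes 09 is 1 byte ≤ B = 3; zero-pad to 3 bytes: K' = 09 00 00.
K' ⊕ ipad = 3f 36 36.  K' ⊕ opad = 55 5c 5c.
Inner input = (K'⊕ipad) ∥ m = 3f 36 36 ∥ 6b.
Inner hash: even-index sum = 117 mod 256 = 117; odd-index sum = 161 mod 256 = 161 → 75 a1.
Outer input = (K'⊕opad) ∥ inner = 55 5c 5c ∥ 75 a1.
Outer hash (tag): even-index sum = 338 mod 256 = 82; odd-index sum = 209 mod 256 = 209 → 52 d1.

52d1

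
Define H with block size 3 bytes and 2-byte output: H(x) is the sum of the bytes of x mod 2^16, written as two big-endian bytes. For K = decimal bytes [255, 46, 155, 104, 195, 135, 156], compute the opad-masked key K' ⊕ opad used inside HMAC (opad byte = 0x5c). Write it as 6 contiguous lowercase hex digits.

584a5c

Key decimal bytes [255, 46, 155, 104, 195, 135, 156] = ff 2e 9b 68 c3 87 9c is 7 bytes > B = 3, so hash it first: H(key) = 04 16, then zero-pad to 3 bytes: K' = 04 16 00.
XOR each byte with 0x5c: 04⊕5c=58, 16⊕5c=4a, 00⊕5c=5c.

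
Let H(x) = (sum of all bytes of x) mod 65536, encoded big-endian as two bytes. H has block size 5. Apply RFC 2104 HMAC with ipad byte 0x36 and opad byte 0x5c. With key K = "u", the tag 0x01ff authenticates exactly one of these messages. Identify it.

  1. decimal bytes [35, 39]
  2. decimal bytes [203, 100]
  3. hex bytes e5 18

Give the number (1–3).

Key "u" = 75 is 1 byte ≤ B = 5; zero-pad to 5 bytes: K' = 75 00 00 00 00.
K' ⊕ ipad = 43 36 36 36 36; K' ⊕ opad = 29 5c 5c 5c 5c.
m1: inner = H(43 36 36 36 36 23 27) = 01 65; tag = H(29 5c 5c 5c 5c 01 65) = 01ff ← matches
m2: inner = H(43 36 36 36 36 cb 64) = 02 4a; tag = H(29 5c 5c 5c 5c 02 4a) = 01e5
m3: inner = H(43 36 36 36 36 e5 18) = 02 18; tag = H(29 5c 5c 5c 5c 02 18) = 01b3

1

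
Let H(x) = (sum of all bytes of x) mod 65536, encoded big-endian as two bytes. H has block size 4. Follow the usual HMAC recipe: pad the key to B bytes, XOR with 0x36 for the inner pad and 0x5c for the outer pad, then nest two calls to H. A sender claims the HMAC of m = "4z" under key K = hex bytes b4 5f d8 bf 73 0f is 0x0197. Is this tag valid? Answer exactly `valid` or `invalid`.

invalid

Key hex bytes b4 5f d8 bf 73 0f is 6 bytes > B = 4, so hash it first: H(key) = 03 2c, then zero-pad to 4 bytes: K' = 03 2c 00 00.
K' ⊕ ipad = 35 1a 36 36; K' ⊕ opad = 5f 70 5c 5c.
Inner hash: sum = 53+26+54+54+52+122 = 361 → 01 69.
Outer hash (recomputed tag): sum = 95+112+92+92+1+105 = 497 → 01 f1.
Recomputed tag = 01f1; claimed = 0197 → mismatch.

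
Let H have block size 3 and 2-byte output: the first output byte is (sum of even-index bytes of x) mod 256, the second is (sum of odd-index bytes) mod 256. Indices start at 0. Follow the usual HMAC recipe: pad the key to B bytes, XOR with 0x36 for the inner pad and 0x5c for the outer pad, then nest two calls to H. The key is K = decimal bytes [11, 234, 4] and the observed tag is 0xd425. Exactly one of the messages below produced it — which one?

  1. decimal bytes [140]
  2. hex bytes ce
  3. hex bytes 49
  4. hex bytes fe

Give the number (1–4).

3

Key decimal bytes [11, 234, 4] = 0b ea 04 is exactly B = 3 bytes: K' = 0b ea 04.
K' ⊕ ipad = 3d dc 32; K' ⊕ opad = 57 b6 58.
m1: inner = H(3d dc 32 8c) = 6f 68; tag = H(57 b6 58 6f 68) = 1725
m2: inner = H(3d dc 32 ce) = 6f aa; tag = H(57 b6 58 6f aa) = 5925
m3: inner = H(3d dc 32 49) = 6f 25; tag = H(57 b6 58 6f 25) = d425 ← matches
m4: inner = H(3d dc 32 fe) = 6f da; tag = H(57 b6 58 6f da) = 8925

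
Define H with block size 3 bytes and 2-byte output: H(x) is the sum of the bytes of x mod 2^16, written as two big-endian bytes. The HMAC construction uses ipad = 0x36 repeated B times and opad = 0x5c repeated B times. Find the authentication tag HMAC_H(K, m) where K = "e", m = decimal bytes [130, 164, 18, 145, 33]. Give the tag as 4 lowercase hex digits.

019c

Key "e" = 65 is 1 byte ≤ B = 3; zero-pad to 3 bytes: K' = 65 00 00.
K' ⊕ ipad = 53 36 36.  K' ⊕ opad = 39 5c 5c.
Inner input = (K'⊕ipad) ∥ m = 53 36 36 ∥ 82 a4 12 91 21.
Inner hash: sum = 83+54+54+130+164+18+145+33 = 681 → 02 a9.
Outer input = (K'⊕opad) ∥ inner = 39 5c 5c ∥ 02 a9.
Outer hash (tag): sum = 57+92+92+2+169 = 412 → 01 9c.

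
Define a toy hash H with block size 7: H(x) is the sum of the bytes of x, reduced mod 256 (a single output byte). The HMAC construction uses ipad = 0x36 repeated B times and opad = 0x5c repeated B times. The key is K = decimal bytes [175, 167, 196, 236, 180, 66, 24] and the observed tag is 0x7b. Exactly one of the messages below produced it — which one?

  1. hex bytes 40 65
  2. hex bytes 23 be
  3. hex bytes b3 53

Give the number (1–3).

Key decimal bytes [175, 167, 196, 236, 180, 66, 24] = af a7 c4 ec b4 42 18 is exactly B = 7 bytes: K' = af a7 c4 ec b4 42 18.
K' ⊕ ipad = 99 91 f2 da 82 74 2e; K' ⊕ opad = f3 fb 98 b0 e8 1e 44.
m1: inner = H(99 91 f2 da 82 74 2e 40 65) = bf; tag = H(f3 fb 98 b0 e8 1e 44 bf) = 3f
m2: inner = H(99 91 f2 da 82 74 2e 23 be) = fb; tag = H(f3 fb 98 b0 e8 1e 44 fb) = 7b ← matches
m3: inner = H(99 91 f2 da 82 74 2e b3 53) = 20; tag = H(f3 fb 98 b0 e8 1e 44 20) = a0

2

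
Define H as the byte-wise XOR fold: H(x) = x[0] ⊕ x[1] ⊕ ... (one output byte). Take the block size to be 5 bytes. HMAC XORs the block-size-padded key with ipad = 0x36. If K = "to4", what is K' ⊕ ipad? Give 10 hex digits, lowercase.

Key "to4" = 74 6f 34 is 3 bytes ≤ B = 5; zero-pad to 5 bytes: K' = 74 6f 34 00 00.
XOR each byte with 0x36: 74⊕36=42, 6f⊕36=59, 34⊕36=02, 00⊕36=36, 00⊕36=36.

4259023636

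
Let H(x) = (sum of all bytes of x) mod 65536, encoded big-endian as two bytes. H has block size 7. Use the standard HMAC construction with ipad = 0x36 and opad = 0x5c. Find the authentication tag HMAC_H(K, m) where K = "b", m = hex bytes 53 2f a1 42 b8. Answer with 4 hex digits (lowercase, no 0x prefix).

031e

Key "b" = 62 is 1 byte ≤ B = 7; zero-pad to 7 bytes: K' = 62 00 00 00 00 00 00.
K' ⊕ ipad = 54 36 36 36 36 36 36.  K' ⊕ opad = 3e 5c 5c 5c 5c 5c 5c.
Inner input = (K'⊕ipad) ∥ m = 54 36 36 36 36 36 36 ∥ 53 2f a1 42 b8.
Inner hash: sum = 84+54+54+54+54+54+54+83+47+161+66+184 = 949 → 03 b5.
Outer input = (K'⊕opad) ∥ inner = 3e 5c 5c 5c 5c 5c 5c ∥ 03 b5.
Outer hash (tag): sum = 62+92+92+92+92+92+92+3+181 = 798 → 03 1e.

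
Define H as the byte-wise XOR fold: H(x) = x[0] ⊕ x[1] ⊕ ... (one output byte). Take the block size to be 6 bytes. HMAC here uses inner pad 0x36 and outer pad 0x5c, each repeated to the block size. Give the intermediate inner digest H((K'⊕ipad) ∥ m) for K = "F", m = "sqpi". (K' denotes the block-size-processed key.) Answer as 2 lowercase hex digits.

Key "F" = 46 is 1 byte ≤ B = 6; zero-pad to 6 bytes: K' = 46 00 00 00 00 00.
K' ⊕ ipad = 70 36 36 36 36 36.
Inner input = 70 36 36 36 36 36 ∥ 73 71 70 69.
Inner hash: XOR 70⊕36⊕36⊕36⊕36⊕36⊕73⊕71⊕70⊕69 = 5d.

5d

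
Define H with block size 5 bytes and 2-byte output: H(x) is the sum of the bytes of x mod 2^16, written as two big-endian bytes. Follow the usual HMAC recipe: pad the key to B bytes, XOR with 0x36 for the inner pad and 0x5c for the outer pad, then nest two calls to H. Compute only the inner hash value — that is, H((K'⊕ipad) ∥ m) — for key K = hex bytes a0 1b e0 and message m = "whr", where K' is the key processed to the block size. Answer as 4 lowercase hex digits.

Key hex bytes a0 1b e0 is 3 bytes ≤ B = 5; zero-pad to 5 bytes: K' = a0 1b e0 00 00.
K' ⊕ ipad = 96 2d d6 36 36.
Inner input = 96 2d d6 36 36 ∥ 77 68 72.
Inner hash: sum = 150+45+214+54+54+119+104+114 = 854 → 03 56.

0356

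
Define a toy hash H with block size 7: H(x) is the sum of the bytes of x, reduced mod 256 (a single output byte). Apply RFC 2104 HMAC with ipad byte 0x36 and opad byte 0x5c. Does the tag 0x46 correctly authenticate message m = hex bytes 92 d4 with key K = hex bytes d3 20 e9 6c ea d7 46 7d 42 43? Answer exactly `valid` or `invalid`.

Key hex bytes d3 20 e9 6c ea d7 46 7d 42 43 is 10 bytes > B = 7, so hash it first: H(key) = 51, then zero-pad to 7 bytes: K' = 51 00 00 00 00 00 00.
K' ⊕ ipad = 67 36 36 36 36 36 36; K' ⊕ opad = 0d 5c 5c 5c 5c 5c 5c.
Inner hash: sum = 103+54+54+54+54+54+54+146+212 = 785; mod 256 = 17 → 11.
Outer hash (recomputed tag): sum = 13+92+92+92+92+92+92+17 = 582; mod 256 = 70 → 46.
Recomputed tag = 46; claimed = 46 → match.

valid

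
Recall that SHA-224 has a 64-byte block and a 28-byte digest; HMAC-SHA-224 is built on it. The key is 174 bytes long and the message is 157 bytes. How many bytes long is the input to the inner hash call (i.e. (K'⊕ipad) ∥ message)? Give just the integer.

Key is 174 > 64 bytes, so it is hashed to 28 bytes then zero-padded to 64: |K'| = 64.
Inner input = (K'⊕ipad) ∥ m → 64 + 157 = 221 bytes.

221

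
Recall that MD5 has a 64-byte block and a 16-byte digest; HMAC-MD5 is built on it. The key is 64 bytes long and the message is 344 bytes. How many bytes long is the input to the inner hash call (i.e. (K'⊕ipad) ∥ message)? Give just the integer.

Key is 64 ≤ 64 bytes, zero-padded: |K'| = 64.
Inner input = (K'⊕ipad) ∥ m → 64 + 344 = 408 bytes.

408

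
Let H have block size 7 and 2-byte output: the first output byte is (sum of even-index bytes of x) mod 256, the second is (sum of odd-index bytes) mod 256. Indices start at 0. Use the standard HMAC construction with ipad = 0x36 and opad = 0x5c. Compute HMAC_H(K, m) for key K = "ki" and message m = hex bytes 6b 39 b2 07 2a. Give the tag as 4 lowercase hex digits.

5d2c

Key "ki" = 6b 69 is 2 bytes ≤ B = 7; zero-pad to 7 bytes: K' = 6b 69 00 00 00 00 00.
K' ⊕ ipad = 5d 5f 36 36 36 36 36.  K' ⊕ opad = 37 35 5c 5c 5c 5c 5c.
Inner input = (K'⊕ipad) ∥ m = 5d 5f 36 36 36 36 36 ∥ 6b 39 b2 07 2a.
Inner hash: even-index sum = 319 mod 256 = 63; odd-index sum = 530 mod 256 = 18 → 3f 12.
Outer input = (K'⊕opad) ∥ inner = 37 35 5c 5c 5c 5c 5c ∥ 3f 12.
Outer hash (tag): even-index sum = 349 mod 256 = 93; odd-index sum = 300 mod 256 = 44 → 5d 2c.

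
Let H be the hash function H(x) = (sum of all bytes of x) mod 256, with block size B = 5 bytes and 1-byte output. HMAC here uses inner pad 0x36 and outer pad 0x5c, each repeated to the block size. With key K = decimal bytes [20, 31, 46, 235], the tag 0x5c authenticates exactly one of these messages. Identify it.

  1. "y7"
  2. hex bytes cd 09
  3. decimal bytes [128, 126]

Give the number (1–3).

2

Key decimal bytes [20, 31, 46, 235] = 14 1f 2e eb is 4 bytes ≤ B = 5; zero-pad to 5 bytes: K' = 14 1f 2e eb 00.
K' ⊕ ipad = 22 29 18 dd 36; K' ⊕ opad = 48 43 72 b7 5c.
m1: inner = H(22 29 18 dd 36 79 37) = 26; tag = H(48 43 72 b7 5c 26) = 36
m2: inner = H(22 29 18 dd 36 cd 09) = 4c; tag = H(48 43 72 b7 5c 4c) = 5c ← matches
m3: inner = H(22 29 18 dd 36 80 7e) = 74; tag = H(48 43 72 b7 5c 74) = 84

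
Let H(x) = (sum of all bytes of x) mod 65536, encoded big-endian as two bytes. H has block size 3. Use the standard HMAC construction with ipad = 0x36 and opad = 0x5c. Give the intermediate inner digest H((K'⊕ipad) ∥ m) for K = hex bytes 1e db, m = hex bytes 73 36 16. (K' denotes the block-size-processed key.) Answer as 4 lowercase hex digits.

020a

Key hex bytes 1e db is 2 bytes ≤ B = 3; zero-pad to 3 bytes: K' = 1e db 00.
K' ⊕ ipad = 28 ed 36.
Inner input = 28 ed 36 ∥ 73 36 16.
Inner hash: sum = 40+237+54+115+54+22 = 522 → 02 0a.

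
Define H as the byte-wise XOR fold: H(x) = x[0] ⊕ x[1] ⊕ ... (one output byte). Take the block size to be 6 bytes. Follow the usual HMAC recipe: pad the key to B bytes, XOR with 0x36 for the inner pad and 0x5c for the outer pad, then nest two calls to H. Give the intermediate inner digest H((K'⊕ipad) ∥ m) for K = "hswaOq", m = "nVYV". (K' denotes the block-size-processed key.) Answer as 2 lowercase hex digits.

Key "hswaOq" = 68 73 77 61 4f 71 is exactly B = 6 bytes: K' = 68 73 77 61 4f 71.
K' ⊕ ipad = 5e 45 41 57 79 47.
Inner input = 5e 45 41 57 79 47 ∥ 6e 56 59 56.
Inner hash: XOR 5e⊕45⊕41⊕57⊕79⊕47⊕6e⊕56⊕59⊕56 = 04.

04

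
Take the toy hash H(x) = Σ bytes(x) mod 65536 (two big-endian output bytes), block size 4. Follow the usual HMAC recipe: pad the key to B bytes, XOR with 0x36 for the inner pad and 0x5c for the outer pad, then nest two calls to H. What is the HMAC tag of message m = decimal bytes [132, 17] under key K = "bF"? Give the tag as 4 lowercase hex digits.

01d6

Key "bF" = 62 46 is 2 bytes ≤ B = 4; zero-pad to 4 bytes: K' = 62 46 00 00.
K' ⊕ ipad = 54 70 36 36.  K' ⊕ opad = 3e 1a 5c 5c.
Inner input = (K'⊕ipad) ∥ m = 54 70 36 36 ∥ 84 11.
Inner hash: sum = 84+112+54+54+132+17 = 453 → 01 c5.
Outer input = (K'⊕opad) ∥ inner = 3e 1a 5c 5c ∥ 01 c5.
Outer hash (tag): sum = 62+26+92+92+1+197 = 470 → 01 d6.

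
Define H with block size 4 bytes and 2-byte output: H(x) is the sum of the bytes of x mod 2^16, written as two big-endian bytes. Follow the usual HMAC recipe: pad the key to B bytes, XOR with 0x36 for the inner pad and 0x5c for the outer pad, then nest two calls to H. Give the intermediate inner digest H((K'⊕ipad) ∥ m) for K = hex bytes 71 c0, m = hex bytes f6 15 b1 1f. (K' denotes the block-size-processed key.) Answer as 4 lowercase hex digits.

Key hex bytes 71 c0 is 2 bytes ≤ B = 4; zero-pad to 4 bytes: K' = 71 c0 00 00.
K' ⊕ ipad = 47 f6 36 36.
Inner input = 47 f6 36 36 ∥ f6 15 b1 1f.
Inner hash: sum = 71+246+54+54+246+21+177+31 = 900 → 03 84.

0384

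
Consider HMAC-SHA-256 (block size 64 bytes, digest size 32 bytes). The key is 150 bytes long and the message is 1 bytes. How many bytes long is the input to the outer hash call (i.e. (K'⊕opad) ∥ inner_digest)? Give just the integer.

Key is 150 > 64 bytes, so it is hashed to 32 bytes then zero-padded to 64: |K'| = 64.
Outer input = (K'⊕opad) ∥ H(inner) → 64 + 32 = 96 bytes.

96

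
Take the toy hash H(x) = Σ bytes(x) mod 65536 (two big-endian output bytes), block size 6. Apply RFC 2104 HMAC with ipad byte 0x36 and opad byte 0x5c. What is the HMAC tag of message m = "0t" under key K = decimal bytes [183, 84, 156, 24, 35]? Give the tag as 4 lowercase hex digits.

Key decimal bytes [183, 84, 156, 24, 35] = b7 54 9c 18 23 is 5 bytes ≤ B = 6; zero-pad to 6 bytes: K' = b7 54 9c 18 23 00.
K' ⊕ ipad = 81 62 aa 2e 15 36.  K' ⊕ opad = eb 08 c0 44 7f 5c.
Inner input = (K'⊕ipad) ∥ m = 81 62 aa 2e 15 36 ∥ 30 74.
Inner hash: sum = 129+98+170+46+21+54+48+116 = 682 → 02 aa.
Outer input = (K'⊕opad) ∥ inner = eb 08 c0 44 7f 5c ∥ 02 aa.
Outer hash (tag): sum = 235+8+192+68+127+92+2+170 = 894 → 03 7e.

037e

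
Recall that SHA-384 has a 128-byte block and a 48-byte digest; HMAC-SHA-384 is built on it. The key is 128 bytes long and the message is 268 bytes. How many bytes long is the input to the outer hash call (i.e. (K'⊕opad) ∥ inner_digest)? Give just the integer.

176

Key is 128 ≤ 128 bytes, zero-padded: |K'| = 128.
Outer input = (K'⊕opad) ∥ H(inner) → 128 + 48 = 176 bytes.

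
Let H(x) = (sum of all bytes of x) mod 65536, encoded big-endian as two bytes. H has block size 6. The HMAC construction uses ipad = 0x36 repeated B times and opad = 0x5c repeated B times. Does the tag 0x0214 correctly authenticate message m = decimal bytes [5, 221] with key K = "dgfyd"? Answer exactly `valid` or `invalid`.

valid

Key "dgfyd" = 64 67 66 79 64 is 5 bytes ≤ B = 6; zero-pad to 6 bytes: K' = 64 67 66 79 64 00.
K' ⊕ ipad = 52 51 50 4f 52 36; K' ⊕ opad = 38 3b 3a 25 38 5c.
Inner hash: sum = 82+81+80+79+82+54+5+221 = 684 → 02 ac.
Outer hash (recomputed tag): sum = 56+59+58+37+56+92+2+172 = 532 → 02 14.
Recomputed tag = 0214; claimed = 0214 → match.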